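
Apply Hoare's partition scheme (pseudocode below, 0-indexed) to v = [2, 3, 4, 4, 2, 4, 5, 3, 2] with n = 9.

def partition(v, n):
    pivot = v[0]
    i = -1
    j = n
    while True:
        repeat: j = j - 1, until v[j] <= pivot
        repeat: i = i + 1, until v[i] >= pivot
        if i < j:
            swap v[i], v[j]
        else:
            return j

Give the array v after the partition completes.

[2, 2, 4, 4, 3, 4, 5, 3, 2]

pivot=2
j stops at 8 (2), i stops at 0 (2); swap ⇒ [2, 3, 4, 4, 2, 4, 5, 3, 2]
j stops at 4 (2), i stops at 1 (3); swap ⇒ [2, 2, 4, 4, 3, 4, 5, 3, 2]
j stops at 1, i stops at 2; i≥j ⇒ return 1. v=[2, 2, 4, 4, 3, 4, 5, 3, 2]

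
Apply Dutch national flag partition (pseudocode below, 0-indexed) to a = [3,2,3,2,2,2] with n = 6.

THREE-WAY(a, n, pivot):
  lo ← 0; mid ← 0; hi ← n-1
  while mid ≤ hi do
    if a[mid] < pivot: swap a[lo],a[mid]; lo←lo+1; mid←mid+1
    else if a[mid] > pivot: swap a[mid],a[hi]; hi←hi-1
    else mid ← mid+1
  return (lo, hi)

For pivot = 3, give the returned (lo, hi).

lo=0 mid=0 hi=5
3=3: mid=1
2<3: swap(0,1), lo=1 mid=2 ⇒ [2,3,3,2,2,2]
3=3: mid=3
2<3: swap(1,3), lo=2 mid=4 ⇒ [2,2,3,3,2,2]
2<3: swap(2,4), lo=3 mid=5 ⇒ [2,2,2,3,3,2]
2<3: swap(3,5), lo=4 mid=6 ⇒ [2,2,2,2,3,3]
done. lo=4 hi=5; a=[2,2,2,2,3,3]

(4, 5)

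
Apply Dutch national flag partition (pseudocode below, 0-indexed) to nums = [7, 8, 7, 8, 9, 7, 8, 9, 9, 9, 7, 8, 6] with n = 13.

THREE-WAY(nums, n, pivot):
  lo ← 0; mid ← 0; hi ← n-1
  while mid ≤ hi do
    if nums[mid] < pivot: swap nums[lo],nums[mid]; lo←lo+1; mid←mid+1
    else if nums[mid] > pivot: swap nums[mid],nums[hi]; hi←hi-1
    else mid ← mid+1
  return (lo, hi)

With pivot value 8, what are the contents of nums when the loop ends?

[7, 7, 6, 7, 7, 8, 8, 8, 8, 9, 9, 9, 9]

pivot = 8; lo=0, mid=0, hi=12
nums[mid]=7<8: swap nums[0],nums[0]; lo=1,mid=1 → [7, 8, 7, 8, 9, 7, 8, 9, 9, 9, 7, 8, 6]
nums[mid]=8=8: mid=2
nums[mid]=7<8: swap nums[1],nums[2]; lo=2,mid=3 → [7, 7, 8, 8, 9, 7, 8, 9, 9, 9, 7, 8, 6]
nums[mid]=8=8: mid=4
nums[mid]=9>8: swap nums[4],nums[12]; hi=11 → [7, 7, 8, 8, 6, 7, 8, 9, 9, 9, 7, 8, 9]
nums[mid]=6<8: swap nums[2],nums[4]; lo=3,mid=5 → [7, 7, 6, 8, 8, 7, 8, 9, 9, 9, 7, 8, 9]
nums[mid]=7<8: swap nums[3],nums[5]; lo=4,mid=6 → [7, 7, 6, 7, 8, 8, 8, 9, 9, 9, 7, 8, 9]
nums[mid]=8=8: mid=7
nums[mid]=9>8: swap nums[7],nums[11]; hi=10 → [7, 7, 6, 7, 8, 8, 8, 8, 9, 9, 7, 9, 9]
nums[mid]=8=8: mid=8
nums[mid]=9>8: swap nums[8],nums[10]; hi=9 → [7, 7, 6, 7, 8, 8, 8, 8, 7, 9, 9, 9, 9]
nums[mid]=7<8: swap nums[4],nums[8]; lo=5,mid=9 → [7, 7, 6, 7, 7, 8, 8, 8, 8, 9, 9, 9, 9]
nums[mid]=9>8: swap nums[9],nums[9]; hi=8 → [7, 7, 6, 7, 7, 8, 8, 8, 8, 9, 9, 9, 9]
end: lo=5, hi=8; nums = [7, 7, 6, 7, 7, 8, 8, 8, 8, 9, 9, 9, 9]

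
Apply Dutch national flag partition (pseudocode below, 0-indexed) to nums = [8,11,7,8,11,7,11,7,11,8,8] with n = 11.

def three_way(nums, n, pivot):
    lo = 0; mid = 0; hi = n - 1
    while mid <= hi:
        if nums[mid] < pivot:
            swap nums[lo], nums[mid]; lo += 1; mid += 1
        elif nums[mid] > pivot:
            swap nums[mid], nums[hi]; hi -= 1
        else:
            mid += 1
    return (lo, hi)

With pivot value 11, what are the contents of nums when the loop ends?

[8,7,8,7,7,8,8,11,11,11,11]

pivot = 11; lo=0, mid=0, hi=10
nums[mid]=8<11: swap nums[0],nums[0]; lo=1,mid=1 → [8,11,7,8,11,7,11,7,11,8,8]
nums[mid]=11=11: mid=2
nums[mid]=7<11: swap nums[1],nums[2]; lo=2,mid=3 → [8,7,11,8,11,7,11,7,11,8,8]
nums[mid]=8<11: swap nums[2],nums[3]; lo=3,mid=4 → [8,7,8,11,11,7,11,7,11,8,8]
nums[mid]=11=11: mid=5
nums[mid]=7<11: swap nums[3],nums[5]; lo=4,mid=6 → [8,7,8,7,11,11,11,7,11,8,8]
nums[mid]=11=11: mid=7
nums[mid]=7<11: swap nums[4],nums[7]; lo=5,mid=8 → [8,7,8,7,7,11,11,11,11,8,8]
nums[mid]=11=11: mid=9
nums[mid]=8<11: swap nums[5],nums[9]; lo=6,mid=10 → [8,7,8,7,7,8,11,11,11,11,8]
nums[mid]=8<11: swap nums[6],nums[10]; lo=7,mid=11 → [8,7,8,7,7,8,8,11,11,11,11]
end: lo=7, hi=10; nums = [8,7,8,7,7,8,8,11,11,11,11]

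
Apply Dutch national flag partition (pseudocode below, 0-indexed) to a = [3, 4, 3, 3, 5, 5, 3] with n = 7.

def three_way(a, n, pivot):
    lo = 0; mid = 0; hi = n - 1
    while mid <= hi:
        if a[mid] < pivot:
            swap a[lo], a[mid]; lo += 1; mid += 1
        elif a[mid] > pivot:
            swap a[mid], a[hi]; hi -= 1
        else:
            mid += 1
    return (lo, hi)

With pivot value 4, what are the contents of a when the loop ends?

lo=0 mid=0 hi=6
3<4: swap(0,0), lo=1 mid=1 ⇒ [3, 4, 3, 3, 5, 5, 3]
4=4: mid=2
3<4: swap(1,2), lo=2 mid=3 ⇒ [3, 3, 4, 3, 5, 5, 3]
3<4: swap(2,3), lo=3 mid=4 ⇒ [3, 3, 3, 4, 5, 5, 3]
5>4: swap(4,6), hi=5 ⇒ [3, 3, 3, 4, 3, 5, 5]
3<4: swap(3,4), lo=4 mid=5 ⇒ [3, 3, 3, 3, 4, 5, 5]
5>4: swap(5,5), hi=4 ⇒ [3, 3, 3, 3, 4, 5, 5]
done. lo=4 hi=4; a=[3, 3, 3, 3, 4, 5, 5]

[3, 3, 3, 3, 4, 5, 5]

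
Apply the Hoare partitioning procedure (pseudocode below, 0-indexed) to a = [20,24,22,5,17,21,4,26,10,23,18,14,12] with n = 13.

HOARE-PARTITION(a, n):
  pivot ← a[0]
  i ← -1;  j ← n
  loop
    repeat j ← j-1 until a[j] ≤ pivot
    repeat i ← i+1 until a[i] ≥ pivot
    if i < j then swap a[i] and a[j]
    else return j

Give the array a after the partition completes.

pivot = a[0] = 20; i = -1, j = 13
j→12 (a[12]=12≤20), i→0 (a[0]=20≥20); i<j, swap → [12,24,22,5,17,21,4,26,10,23,18,14,20]
j→11 (a[11]=14≤20), i→1 (a[1]=24≥20); i<j, swap → [12,14,22,5,17,21,4,26,10,23,18,24,20]
j→10 (a[10]=18≤20), i→2 (a[2]=22≥20); i<j, swap → [12,14,18,5,17,21,4,26,10,23,22,24,20]
j→8 (a[8]=10≤20), i→5 (a[5]=21≥20); i<j, swap → [12,14,18,5,17,10,4,26,21,23,22,24,20]
j→6, i→7; i≥j, return j=6. a = [12,14,18,5,17,10,4,26,21,23,22,24,20]

[12,14,18,5,17,10,4,26,21,23,22,24,20]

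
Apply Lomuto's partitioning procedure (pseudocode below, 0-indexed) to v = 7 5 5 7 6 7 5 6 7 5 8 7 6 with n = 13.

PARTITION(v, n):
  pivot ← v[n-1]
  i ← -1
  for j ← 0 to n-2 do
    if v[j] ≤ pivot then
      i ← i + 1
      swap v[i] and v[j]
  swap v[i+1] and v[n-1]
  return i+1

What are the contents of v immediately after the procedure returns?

5 5 6 5 6 5 6 7 7 7 8 7 7

pivot = v[12] = 6; i = -1
j=0: v[0]=7 > 6 → no swap
j=1: v[1]=5 ≤ 6 → i=0, swap v[0],v[1] → 5 7 5 7 6 7 5 6 7 5 8 7 6
j=2: v[2]=5 ≤ 6 → i=1, swap v[1],v[2] → 5 5 7 7 6 7 5 6 7 5 8 7 6
j=3: v[3]=7 > 6 → no swap
j=4: v[4]=6 ≤ 6 → i=2, swap v[2],v[4] → 5 5 6 7 7 7 5 6 7 5 8 7 6
j=5: v[5]=7 > 6 → no swap
j=6: v[6]=5 ≤ 6 → i=3, swap v[3],v[6] → 5 5 6 5 7 7 7 6 7 5 8 7 6
j=7: v[7]=6 ≤ 6 → i=4, swap v[4],v[7] → 5 5 6 5 6 7 7 7 7 5 8 7 6
j=8: v[8]=7 > 6 → no swap
j=9: v[9]=5 ≤ 6 → i=5, swap v[5],v[9] → 5 5 6 5 6 5 7 7 7 7 8 7 6
j=10: v[10]=8 > 6 → no swap
j=11: v[11]=7 > 6 → no swap
final swap v[6],v[12] → 5 5 6 5 6 5 6 7 7 7 8 7 7; return 6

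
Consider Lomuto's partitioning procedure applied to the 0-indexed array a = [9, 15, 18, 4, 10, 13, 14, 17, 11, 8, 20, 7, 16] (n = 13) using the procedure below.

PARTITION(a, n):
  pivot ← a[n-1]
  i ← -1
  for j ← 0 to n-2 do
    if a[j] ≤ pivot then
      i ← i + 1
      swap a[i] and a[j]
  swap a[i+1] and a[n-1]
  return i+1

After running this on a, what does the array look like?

pivot=16, i=-1
j=0: 9≤16, i=0, swap(0,0) ⇒ [9, 15, 18, 4, 10, 13, 14, 17, 11, 8, 20, 7, 16]
j=1: 15≤16, i=1, swap(1,1) ⇒ [9, 15, 18, 4, 10, 13, 14, 17, 11, 8, 20, 7, 16]
j=2: 18>16, skip
j=3: 4≤16, i=2, swap(2,3) ⇒ [9, 15, 4, 18, 10, 13, 14, 17, 11, 8, 20, 7, 16]
j=4: 10≤16, i=3, swap(3,4) ⇒ [9, 15, 4, 10, 18, 13, 14, 17, 11, 8, 20, 7, 16]
j=5: 13≤16, i=4, swap(4,5) ⇒ [9, 15, 4, 10, 13, 18, 14, 17, 11, 8, 20, 7, 16]
j=6: 14≤16, i=5, swap(5,6) ⇒ [9, 15, 4, 10, 13, 14, 18, 17, 11, 8, 20, 7, 16]
j=7: 17>16, skip
j=8: 11≤16, i=6, swap(6,8) ⇒ [9, 15, 4, 10, 13, 14, 11, 17, 18, 8, 20, 7, 16]
j=9: 8≤16, i=7, swap(7,9) ⇒ [9, 15, 4, 10, 13, 14, 11, 8, 18, 17, 20, 7, 16]
j=10: 20>16, skip
j=11: 7≤16, i=8, swap(8,11) ⇒ [9, 15, 4, 10, 13, 14, 11, 8, 7, 17, 20, 18, 16]
swap(9,12) ⇒ [9, 15, 4, 10, 13, 14, 11, 8, 7, 16, 20, 18, 17]; return 9

[9, 15, 4, 10, 13, 14, 11, 8, 7, 16, 20, 18, 17]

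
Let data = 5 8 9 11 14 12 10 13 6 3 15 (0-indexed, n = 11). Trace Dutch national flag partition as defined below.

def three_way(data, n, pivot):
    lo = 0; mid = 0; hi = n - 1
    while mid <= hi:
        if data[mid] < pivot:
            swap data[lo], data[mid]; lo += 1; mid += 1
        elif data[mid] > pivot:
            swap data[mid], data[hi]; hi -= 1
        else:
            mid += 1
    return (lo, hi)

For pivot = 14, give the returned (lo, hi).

lo=0 mid=0 hi=10
5<14: swap(0,0), lo=1 mid=1 ⇒ 5 8 9 11 14 12 10 13 6 3 15
8<14: swap(1,1), lo=2 mid=2 ⇒ 5 8 9 11 14 12 10 13 6 3 15
9<14: swap(2,2), lo=3 mid=3 ⇒ 5 8 9 11 14 12 10 13 6 3 15
11<14: swap(3,3), lo=4 mid=4 ⇒ 5 8 9 11 14 12 10 13 6 3 15
14=14: mid=5
12<14: swap(4,5), lo=5 mid=6 ⇒ 5 8 9 11 12 14 10 13 6 3 15
10<14: swap(5,6), lo=6 mid=7 ⇒ 5 8 9 11 12 10 14 13 6 3 15
13<14: swap(6,7), lo=7 mid=8 ⇒ 5 8 9 11 12 10 13 14 6 3 15
6<14: swap(7,8), lo=8 mid=9 ⇒ 5 8 9 11 12 10 13 6 14 3 15
3<14: swap(8,9), lo=9 mid=10 ⇒ 5 8 9 11 12 10 13 6 3 14 15
15>14: swap(10,10), hi=9 ⇒ 5 8 9 11 12 10 13 6 3 14 15
done. lo=9 hi=9; data=5 8 9 11 12 10 13 6 3 14 15

(9, 9)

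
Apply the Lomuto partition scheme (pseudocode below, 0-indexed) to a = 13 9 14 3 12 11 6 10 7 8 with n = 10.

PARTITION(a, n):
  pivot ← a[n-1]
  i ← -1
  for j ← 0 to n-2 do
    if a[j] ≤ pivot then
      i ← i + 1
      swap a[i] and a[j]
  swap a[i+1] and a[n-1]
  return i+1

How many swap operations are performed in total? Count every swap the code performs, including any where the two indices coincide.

4

pivot = a[9] = 8; i = -1
j=0: a[0]=13 > 8 → no swap
j=1: a[1]=9 > 8 → no swap
j=2: a[2]=14 > 8 → no swap
j=3: a[3]=3 ≤ 8 → i=0, swap a[0],a[3] → 3 9 14 13 12 11 6 10 7 8
j=4: a[4]=12 > 8 → no swap
j=5: a[5]=11 > 8 → no swap
j=6: a[6]=6 ≤ 8 → i=1, swap a[1],a[6] → 3 6 14 13 12 11 9 10 7 8
j=7: a[7]=10 > 8 → no swap
j=8: a[8]=7 ≤ 8 → i=2, swap a[2],a[8] → 3 6 7 13 12 11 9 10 14 8
final swap a[3],a[9] → 3 6 7 8 12 11 9 10 14 13; return 3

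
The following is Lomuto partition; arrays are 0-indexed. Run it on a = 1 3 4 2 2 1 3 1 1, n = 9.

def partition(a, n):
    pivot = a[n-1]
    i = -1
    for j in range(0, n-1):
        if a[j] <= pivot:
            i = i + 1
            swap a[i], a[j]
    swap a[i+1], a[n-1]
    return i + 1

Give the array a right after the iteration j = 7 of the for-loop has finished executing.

pivot = a[8] = 1; i = -1
j=0: a[0]=1 ≤ 1 → i=0, swap a[0],a[0] (no change) → 1 3 4 2 2 1 3 1 1
j=1: a[1]=3 > 1 → no swap
j=2: a[2]=4 > 1 → no swap
j=3: a[3]=2 > 1 → no swap
j=4: a[4]=2 > 1 → no swap
j=5: a[5]=1 ≤ 1 → i=1, swap a[1],a[5] → 1 1 4 2 2 3 3 1 1
j=6: a[6]=3 > 1 → no swap
j=7: a[7]=1 ≤ 1 → i=2, swap a[2],a[7] → 1 1 1 2 2 3 3 4 1
(after j=7) a = 1 1 1 2 2 3 3 4 1

1 1 1 2 2 3 3 4 1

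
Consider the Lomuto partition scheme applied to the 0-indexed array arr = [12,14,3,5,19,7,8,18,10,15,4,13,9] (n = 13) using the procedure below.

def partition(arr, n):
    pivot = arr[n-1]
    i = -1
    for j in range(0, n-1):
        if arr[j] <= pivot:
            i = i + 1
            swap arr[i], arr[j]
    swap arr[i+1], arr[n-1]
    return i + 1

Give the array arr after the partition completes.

[3,5,7,8,4,9,14,18,10,15,19,13,12]

pivot = arr[12] = 9; i = -1
j=0: arr[0]=12 > 9 → no swap
j=1: arr[1]=14 > 9 → no swap
j=2: arr[2]=3 ≤ 9 → i=0, swap arr[0],arr[2] → [3,14,12,5,19,7,8,18,10,15,4,13,9]
j=3: arr[3]=5 ≤ 9 → i=1, swap arr[1],arr[3] → [3,5,12,14,19,7,8,18,10,15,4,13,9]
j=4: arr[4]=19 > 9 → no swap
j=5: arr[5]=7 ≤ 9 → i=2, swap arr[2],arr[5] → [3,5,7,14,19,12,8,18,10,15,4,13,9]
j=6: arr[6]=8 ≤ 9 → i=3, swap arr[3],arr[6] → [3,5,7,8,19,12,14,18,10,15,4,13,9]
j=7: arr[7]=18 > 9 → no swap
j=8: arr[8]=10 > 9 → no swap
j=9: arr[9]=15 > 9 → no swap
j=10: arr[10]=4 ≤ 9 → i=4, swap arr[4],arr[10] → [3,5,7,8,4,12,14,18,10,15,19,13,9]
j=11: arr[11]=13 > 9 → no swap
final swap arr[5],arr[12] → [3,5,7,8,4,9,14,18,10,15,19,13,12]; return 5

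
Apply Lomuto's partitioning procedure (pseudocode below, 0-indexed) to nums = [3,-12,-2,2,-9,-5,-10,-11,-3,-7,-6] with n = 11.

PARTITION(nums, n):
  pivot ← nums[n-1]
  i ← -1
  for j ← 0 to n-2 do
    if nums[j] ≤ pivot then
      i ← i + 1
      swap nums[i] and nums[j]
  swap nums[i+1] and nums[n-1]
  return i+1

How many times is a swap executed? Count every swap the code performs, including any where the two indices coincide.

pivot=-6, i=-1
j=0: 3>-6, skip
j=1: -12≤-6, i=0, swap(0,1) ⇒ [-12,3,-2,2,-9,-5,-10,-11,-3,-7,-6]
j=2: -2>-6, skip
j=3: 2>-6, skip
j=4: -9≤-6, i=1, swap(1,4) ⇒ [-12,-9,-2,2,3,-5,-10,-11,-3,-7,-6]
j=5: -5>-6, skip
j=6: -10≤-6, i=2, swap(2,6) ⇒ [-12,-9,-10,2,3,-5,-2,-11,-3,-7,-6]
j=7: -11≤-6, i=3, swap(3,7) ⇒ [-12,-9,-10,-11,3,-5,-2,2,-3,-7,-6]
j=8: -3>-6, skip
j=9: -7≤-6, i=4, swap(4,9) ⇒ [-12,-9,-10,-11,-7,-5,-2,2,-3,3,-6]
swap(5,10) ⇒ [-12,-9,-10,-11,-7,-6,-2,2,-3,3,-5]; return 5

6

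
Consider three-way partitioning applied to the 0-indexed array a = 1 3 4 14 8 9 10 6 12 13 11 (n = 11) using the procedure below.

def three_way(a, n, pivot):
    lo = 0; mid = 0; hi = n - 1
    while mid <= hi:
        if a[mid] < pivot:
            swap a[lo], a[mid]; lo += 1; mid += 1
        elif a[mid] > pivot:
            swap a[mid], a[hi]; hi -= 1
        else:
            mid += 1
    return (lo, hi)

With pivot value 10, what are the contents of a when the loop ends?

1 3 4 6 8 9 10 12 13 11 14

pivot = 10; lo=0, mid=0, hi=10
a[mid]=1<10: swap a[0],a[0]; lo=1,mid=1 → 1 3 4 14 8 9 10 6 12 13 11
a[mid]=3<10: swap a[1],a[1]; lo=2,mid=2 → 1 3 4 14 8 9 10 6 12 13 11
a[mid]=4<10: swap a[2],a[2]; lo=3,mid=3 → 1 3 4 14 8 9 10 6 12 13 11
a[mid]=14>10: swap a[3],a[10]; hi=9 → 1 3 4 11 8 9 10 6 12 13 14
a[mid]=11>10: swap a[3],a[9]; hi=8 → 1 3 4 13 8 9 10 6 12 11 14
a[mid]=13>10: swap a[3],a[8]; hi=7 → 1 3 4 12 8 9 10 6 13 11 14
a[mid]=12>10: swap a[3],a[7]; hi=6 → 1 3 4 6 8 9 10 12 13 11 14
a[mid]=6<10: swap a[3],a[3]; lo=4,mid=4 → 1 3 4 6 8 9 10 12 13 11 14
a[mid]=8<10: swap a[4],a[4]; lo=5,mid=5 → 1 3 4 6 8 9 10 12 13 11 14
a[mid]=9<10: swap a[5],a[5]; lo=6,mid=6 → 1 3 4 6 8 9 10 12 13 11 14
a[mid]=10=10: mid=7
end: lo=6, hi=6; a = 1 3 4 6 8 9 10 12 13 11 14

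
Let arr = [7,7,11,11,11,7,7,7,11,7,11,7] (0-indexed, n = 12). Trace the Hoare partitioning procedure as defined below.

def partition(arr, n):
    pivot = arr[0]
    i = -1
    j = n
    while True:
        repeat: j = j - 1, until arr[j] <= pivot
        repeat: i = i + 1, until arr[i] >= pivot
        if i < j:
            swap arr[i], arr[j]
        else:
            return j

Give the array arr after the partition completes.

pivot = arr[0] = 7; i = -1, j = 12
j→11 (arr[11]=7≤7), i→0 (arr[0]=7≥7); i<j, swap → [7,7,11,11,11,7,7,7,11,7,11,7]
j→9 (arr[9]=7≤7), i→1 (arr[1]=7≥7); i<j, swap → [7,7,11,11,11,7,7,7,11,7,11,7]
j→7 (arr[7]=7≤7), i→2 (arr[2]=11≥7); i<j, swap → [7,7,7,11,11,7,7,11,11,7,11,7]
j→6 (arr[6]=7≤7), i→3 (arr[3]=11≥7); i<j, swap → [7,7,7,7,11,7,11,11,11,7,11,7]
j→5 (arr[5]=7≤7), i→4 (arr[4]=11≥7); i<j, swap → [7,7,7,7,7,11,11,11,11,7,11,7]
j→4, i→5; i≥j, return j=4. arr = [7,7,7,7,7,11,11,11,11,7,11,7]

[7,7,7,7,7,11,11,11,11,7,11,7]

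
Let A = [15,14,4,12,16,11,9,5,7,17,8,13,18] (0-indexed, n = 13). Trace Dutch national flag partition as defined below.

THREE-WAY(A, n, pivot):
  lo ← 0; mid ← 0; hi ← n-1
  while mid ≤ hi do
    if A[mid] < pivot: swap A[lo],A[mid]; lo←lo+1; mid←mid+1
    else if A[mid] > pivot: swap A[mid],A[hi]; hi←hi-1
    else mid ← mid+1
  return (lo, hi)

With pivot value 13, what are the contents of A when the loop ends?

lo=0 mid=0 hi=12
15>13: swap(0,12), hi=11 ⇒ [18,14,4,12,16,11,9,5,7,17,8,13,15]
18>13: swap(0,11), hi=10 ⇒ [13,14,4,12,16,11,9,5,7,17,8,18,15]
13=13: mid=1
14>13: swap(1,10), hi=9 ⇒ [13,8,4,12,16,11,9,5,7,17,14,18,15]
8<13: swap(0,1), lo=1 mid=2 ⇒ [8,13,4,12,16,11,9,5,7,17,14,18,15]
4<13: swap(1,2), lo=2 mid=3 ⇒ [8,4,13,12,16,11,9,5,7,17,14,18,15]
12<13: swap(2,3), lo=3 mid=4 ⇒ [8,4,12,13,16,11,9,5,7,17,14,18,15]
16>13: swap(4,9), hi=8 ⇒ [8,4,12,13,17,11,9,5,7,16,14,18,15]
17>13: swap(4,8), hi=7 ⇒ [8,4,12,13,7,11,9,5,17,16,14,18,15]
7<13: swap(3,4), lo=4 mid=5 ⇒ [8,4,12,7,13,11,9,5,17,16,14,18,15]
11<13: swap(4,5), lo=5 mid=6 ⇒ [8,4,12,7,11,13,9,5,17,16,14,18,15]
9<13: swap(5,6), lo=6 mid=7 ⇒ [8,4,12,7,11,9,13,5,17,16,14,18,15]
5<13: swap(6,7), lo=7 mid=8 ⇒ [8,4,12,7,11,9,5,13,17,16,14,18,15]
done. lo=7 hi=7; A=[8,4,12,7,11,9,5,13,17,16,14,18,15]

[8,4,12,7,11,9,5,13,17,16,14,18,15]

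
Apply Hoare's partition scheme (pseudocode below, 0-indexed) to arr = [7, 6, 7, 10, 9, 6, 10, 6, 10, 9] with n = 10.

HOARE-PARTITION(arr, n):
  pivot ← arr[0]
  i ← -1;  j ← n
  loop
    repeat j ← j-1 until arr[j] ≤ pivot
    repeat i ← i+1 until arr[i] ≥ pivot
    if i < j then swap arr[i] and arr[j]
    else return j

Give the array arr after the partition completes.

[6, 6, 6, 10, 9, 7, 10, 7, 10, 9]

pivot = arr[0] = 7; i = -1, j = 10
j→7 (arr[7]=6≤7), i→0 (arr[0]=7≥7); i<j, swap → [6, 6, 7, 10, 9, 6, 10, 7, 10, 9]
j→5 (arr[5]=6≤7), i→2 (arr[2]=7≥7); i<j, swap → [6, 6, 6, 10, 9, 7, 10, 7, 10, 9]
j→2, i→3; i≥j, return j=2. arr = [6, 6, 6, 10, 9, 7, 10, 7, 10, 9]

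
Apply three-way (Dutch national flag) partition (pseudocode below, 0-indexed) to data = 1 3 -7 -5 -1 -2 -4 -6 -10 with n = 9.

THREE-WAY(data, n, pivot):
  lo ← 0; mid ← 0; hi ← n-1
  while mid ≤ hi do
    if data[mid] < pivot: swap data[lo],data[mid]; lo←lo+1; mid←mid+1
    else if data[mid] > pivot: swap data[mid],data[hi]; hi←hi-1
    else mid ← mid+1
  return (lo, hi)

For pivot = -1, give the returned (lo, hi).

(6, 6)

pivot = -1; lo=0, mid=0, hi=8
data[mid]=1>-1: swap data[0],data[8]; hi=7 → -10 3 -7 -5 -1 -2 -4 -6 1
data[mid]=-10<-1: swap data[0],data[0]; lo=1,mid=1 → -10 3 -7 -5 -1 -2 -4 -6 1
data[mid]=3>-1: swap data[1],data[7]; hi=6 → -10 -6 -7 -5 -1 -2 -4 3 1
data[mid]=-6<-1: swap data[1],data[1]; lo=2,mid=2 → -10 -6 -7 -5 -1 -2 -4 3 1
data[mid]=-7<-1: swap data[2],data[2]; lo=3,mid=3 → -10 -6 -7 -5 -1 -2 -4 3 1
data[mid]=-5<-1: swap data[3],data[3]; lo=4,mid=4 → -10 -6 -7 -5 -1 -2 -4 3 1
data[mid]=-1=-1: mid=5
data[mid]=-2<-1: swap data[4],data[5]; lo=5,mid=6 → -10 -6 -7 -5 -2 -1 -4 3 1
data[mid]=-4<-1: swap data[5],data[6]; lo=6,mid=7 → -10 -6 -7 -5 -2 -4 -1 3 1
end: lo=6, hi=6; data = -10 -6 -7 -5 -2 -4 -1 3 1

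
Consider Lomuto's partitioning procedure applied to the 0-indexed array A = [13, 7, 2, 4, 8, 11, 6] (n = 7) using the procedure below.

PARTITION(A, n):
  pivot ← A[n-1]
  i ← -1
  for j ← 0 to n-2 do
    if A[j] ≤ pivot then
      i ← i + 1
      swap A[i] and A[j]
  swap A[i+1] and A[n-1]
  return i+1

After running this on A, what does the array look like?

pivot = A[6] = 6; i = -1
j=0: A[0]=13 > 6 → no swap
j=1: A[1]=7 > 6 → no swap
j=2: A[2]=2 ≤ 6 → i=0, swap A[0],A[2] → [2, 7, 13, 4, 8, 11, 6]
j=3: A[3]=4 ≤ 6 → i=1, swap A[1],A[3] → [2, 4, 13, 7, 8, 11, 6]
j=4: A[4]=8 > 6 → no swap
j=5: A[5]=11 > 6 → no swap
final swap A[2],A[6] → [2, 4, 6, 7, 8, 11, 13]; return 2

[2, 4, 6, 7, 8, 11, 13]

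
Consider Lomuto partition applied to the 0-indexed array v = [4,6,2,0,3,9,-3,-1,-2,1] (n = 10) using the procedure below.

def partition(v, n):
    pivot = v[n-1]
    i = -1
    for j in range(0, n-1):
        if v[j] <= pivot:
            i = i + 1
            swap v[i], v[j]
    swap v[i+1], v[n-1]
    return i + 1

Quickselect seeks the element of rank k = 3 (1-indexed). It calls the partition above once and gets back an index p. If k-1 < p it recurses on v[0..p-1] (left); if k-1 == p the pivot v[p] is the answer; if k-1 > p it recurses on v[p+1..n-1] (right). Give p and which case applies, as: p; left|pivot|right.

4; left

pivot = v[9] = 1; i = -1
j=0: v[0]=4 > 1 → no swap
j=1: v[1]=6 > 1 → no swap
j=2: v[2]=2 > 1 → no swap
j=3: v[3]=0 ≤ 1 → i=0, swap v[0],v[3] → [0,6,2,4,3,9,-3,-1,-2,1]
j=4: v[4]=3 > 1 → no swap
j=5: v[5]=9 > 1 → no swap
j=6: v[6]=-3 ≤ 1 → i=1, swap v[1],v[6] → [0,-3,2,4,3,9,6,-1,-2,1]
j=7: v[7]=-1 ≤ 1 → i=2, swap v[2],v[7] → [0,-3,-1,4,3,9,6,2,-2,1]
j=8: v[8]=-2 ≤ 1 → i=3, swap v[3],v[8] → [0,-3,-1,-2,3,9,6,2,4,1]
final swap v[4],v[9] → [0,-3,-1,-2,1,9,6,2,4,3]; return 4
p = 4; k-1 = 2 < 4 ⇒ left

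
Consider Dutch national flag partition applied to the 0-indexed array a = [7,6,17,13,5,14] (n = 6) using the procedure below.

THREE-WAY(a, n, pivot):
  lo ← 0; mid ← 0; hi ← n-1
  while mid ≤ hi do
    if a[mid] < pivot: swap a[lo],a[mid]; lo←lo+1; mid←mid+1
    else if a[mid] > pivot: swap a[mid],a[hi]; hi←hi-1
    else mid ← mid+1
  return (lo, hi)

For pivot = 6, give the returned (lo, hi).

(1, 1)

pivot = 6; lo=0, mid=0, hi=5
a[mid]=7>6: swap a[0],a[5]; hi=4 → [14,6,17,13,5,7]
a[mid]=14>6: swap a[0],a[4]; hi=3 → [5,6,17,13,14,7]
a[mid]=5<6: swap a[0],a[0]; lo=1,mid=1 → [5,6,17,13,14,7]
a[mid]=6=6: mid=2
a[mid]=17>6: swap a[2],a[3]; hi=2 → [5,6,13,17,14,7]
a[mid]=13>6: swap a[2],a[2]; hi=1 → [5,6,13,17,14,7]
end: lo=1, hi=1; a = [5,6,13,17,14,7]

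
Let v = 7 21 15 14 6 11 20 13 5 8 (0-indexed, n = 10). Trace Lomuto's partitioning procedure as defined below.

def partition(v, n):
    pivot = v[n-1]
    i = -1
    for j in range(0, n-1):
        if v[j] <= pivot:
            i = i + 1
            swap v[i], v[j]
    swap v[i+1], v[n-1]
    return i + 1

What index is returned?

pivot = v[9] = 8; i = -1
j=0: v[0]=7 ≤ 8 → i=0, swap v[0],v[0] (no change) → 7 21 15 14 6 11 20 13 5 8
j=1: v[1]=21 > 8 → no swap
j=2: v[2]=15 > 8 → no swap
j=3: v[3]=14 > 8 → no swap
j=4: v[4]=6 ≤ 8 → i=1, swap v[1],v[4] → 7 6 15 14 21 11 20 13 5 8
j=5: v[5]=11 > 8 → no swap
j=6: v[6]=20 > 8 → no swap
j=7: v[7]=13 > 8 → no swap
j=8: v[8]=5 ≤ 8 → i=2, swap v[2],v[8] → 7 6 5 14 21 11 20 13 15 8
final swap v[3],v[9] → 7 6 5 8 21 11 20 13 15 14; return 3

3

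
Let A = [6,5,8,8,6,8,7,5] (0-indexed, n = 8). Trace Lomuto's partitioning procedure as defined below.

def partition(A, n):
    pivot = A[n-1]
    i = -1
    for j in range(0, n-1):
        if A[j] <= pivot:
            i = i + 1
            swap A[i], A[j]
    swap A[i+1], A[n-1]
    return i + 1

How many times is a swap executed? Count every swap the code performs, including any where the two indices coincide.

2

pivot = A[7] = 5; i = -1
j=0: A[0]=6 > 5 → no swap
j=1: A[1]=5 ≤ 5 → i=0, swap A[0],A[1] → [5,6,8,8,6,8,7,5]
j=2: A[2]=8 > 5 → no swap
j=3: A[3]=8 > 5 → no swap
j=4: A[4]=6 > 5 → no swap
j=5: A[5]=8 > 5 → no swap
j=6: A[6]=7 > 5 → no swap
final swap A[1],A[7] → [5,5,8,8,6,8,7,6]; return 1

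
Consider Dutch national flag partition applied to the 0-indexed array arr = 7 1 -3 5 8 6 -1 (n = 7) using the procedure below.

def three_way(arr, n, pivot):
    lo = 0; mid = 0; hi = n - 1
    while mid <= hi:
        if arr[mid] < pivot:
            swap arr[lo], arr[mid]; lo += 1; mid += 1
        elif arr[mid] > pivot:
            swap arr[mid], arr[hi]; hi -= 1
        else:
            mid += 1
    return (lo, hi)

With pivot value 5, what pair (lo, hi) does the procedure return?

(3, 3)

lo=0 mid=0 hi=6
7>5: swap(0,6), hi=5 ⇒ -1 1 -3 5 8 6 7
-1<5: swap(0,0), lo=1 mid=1 ⇒ -1 1 -3 5 8 6 7
1<5: swap(1,1), lo=2 mid=2 ⇒ -1 1 -3 5 8 6 7
-3<5: swap(2,2), lo=3 mid=3 ⇒ -1 1 -3 5 8 6 7
5=5: mid=4
8>5: swap(4,5), hi=4 ⇒ -1 1 -3 5 6 8 7
6>5: swap(4,4), hi=3 ⇒ -1 1 -3 5 6 8 7
done. lo=3 hi=3; arr=-1 1 -3 5 6 8 7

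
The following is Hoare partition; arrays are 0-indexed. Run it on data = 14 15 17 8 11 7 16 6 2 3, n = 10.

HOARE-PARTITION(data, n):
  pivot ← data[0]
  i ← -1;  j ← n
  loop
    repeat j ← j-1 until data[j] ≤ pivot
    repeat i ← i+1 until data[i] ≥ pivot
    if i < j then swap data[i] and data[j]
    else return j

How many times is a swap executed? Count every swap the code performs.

pivot = data[0] = 14; i = -1, j = 10
j→9 (data[9]=3≤14), i→0 (data[0]=14≥14); i<j, swap → 3 15 17 8 11 7 16 6 2 14
j→8 (data[8]=2≤14), i→1 (data[1]=15≥14); i<j, swap → 3 2 17 8 11 7 16 6 15 14
j→7 (data[7]=6≤14), i→2 (data[2]=17≥14); i<j, swap → 3 2 6 8 11 7 16 17 15 14
j→5, i→6; i≥j, return j=5. data = 3 2 6 8 11 7 16 17 15 14

3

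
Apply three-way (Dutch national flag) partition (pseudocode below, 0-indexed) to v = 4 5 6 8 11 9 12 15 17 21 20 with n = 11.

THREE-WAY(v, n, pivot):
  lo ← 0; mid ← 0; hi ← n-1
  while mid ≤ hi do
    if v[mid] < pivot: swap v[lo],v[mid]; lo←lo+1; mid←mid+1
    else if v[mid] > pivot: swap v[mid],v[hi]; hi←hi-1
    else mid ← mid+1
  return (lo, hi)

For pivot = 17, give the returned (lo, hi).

(8, 8)

pivot = 17; lo=0, mid=0, hi=10
v[mid]=4<17: swap v[0],v[0]; lo=1,mid=1 → 4 5 6 8 11 9 12 15 17 21 20
v[mid]=5<17: swap v[1],v[1]; lo=2,mid=2 → 4 5 6 8 11 9 12 15 17 21 20
v[mid]=6<17: swap v[2],v[2]; lo=3,mid=3 → 4 5 6 8 11 9 12 15 17 21 20
v[mid]=8<17: swap v[3],v[3]; lo=4,mid=4 → 4 5 6 8 11 9 12 15 17 21 20
v[mid]=11<17: swap v[4],v[4]; lo=5,mid=5 → 4 5 6 8 11 9 12 15 17 21 20
v[mid]=9<17: swap v[5],v[5]; lo=6,mid=6 → 4 5 6 8 11 9 12 15 17 21 20
v[mid]=12<17: swap v[6],v[6]; lo=7,mid=7 → 4 5 6 8 11 9 12 15 17 21 20
v[mid]=15<17: swap v[7],v[7]; lo=8,mid=8 → 4 5 6 8 11 9 12 15 17 21 20
v[mid]=17=17: mid=9
v[mid]=21>17: swap v[9],v[10]; hi=9 → 4 5 6 8 11 9 12 15 17 20 21
v[mid]=20>17: swap v[9],v[9]; hi=8 → 4 5 6 8 11 9 12 15 17 20 21
end: lo=8, hi=8; v = 4 5 6 8 11 9 12 15 17 20 21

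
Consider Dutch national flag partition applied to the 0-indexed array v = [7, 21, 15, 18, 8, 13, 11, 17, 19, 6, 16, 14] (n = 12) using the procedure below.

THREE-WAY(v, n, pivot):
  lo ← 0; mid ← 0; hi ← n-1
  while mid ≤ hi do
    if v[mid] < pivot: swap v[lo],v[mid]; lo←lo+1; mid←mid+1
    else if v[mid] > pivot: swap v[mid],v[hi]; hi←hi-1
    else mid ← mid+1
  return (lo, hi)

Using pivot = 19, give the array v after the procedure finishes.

[7, 14, 15, 18, 8, 13, 11, 17, 6, 16, 19, 21]

pivot = 19; lo=0, mid=0, hi=11
v[mid]=7<19: swap v[0],v[0]; lo=1,mid=1 → [7, 21, 15, 18, 8, 13, 11, 17, 19, 6, 16, 14]
v[mid]=21>19: swap v[1],v[11]; hi=10 → [7, 14, 15, 18, 8, 13, 11, 17, 19, 6, 16, 21]
v[mid]=14<19: swap v[1],v[1]; lo=2,mid=2 → [7, 14, 15, 18, 8, 13, 11, 17, 19, 6, 16, 21]
v[mid]=15<19: swap v[2],v[2]; lo=3,mid=3 → [7, 14, 15, 18, 8, 13, 11, 17, 19, 6, 16, 21]
v[mid]=18<19: swap v[3],v[3]; lo=4,mid=4 → [7, 14, 15, 18, 8, 13, 11, 17, 19, 6, 16, 21]
v[mid]=8<19: swap v[4],v[4]; lo=5,mid=5 → [7, 14, 15, 18, 8, 13, 11, 17, 19, 6, 16, 21]
v[mid]=13<19: swap v[5],v[5]; lo=6,mid=6 → [7, 14, 15, 18, 8, 13, 11, 17, 19, 6, 16, 21]
v[mid]=11<19: swap v[6],v[6]; lo=7,mid=7 → [7, 14, 15, 18, 8, 13, 11, 17, 19, 6, 16, 21]
v[mid]=17<19: swap v[7],v[7]; lo=8,mid=8 → [7, 14, 15, 18, 8, 13, 11, 17, 19, 6, 16, 21]
v[mid]=19=19: mid=9
v[mid]=6<19: swap v[8],v[9]; lo=9,mid=10 → [7, 14, 15, 18, 8, 13, 11, 17, 6, 19, 16, 21]
v[mid]=16<19: swap v[9],v[10]; lo=10,mid=11 → [7, 14, 15, 18, 8, 13, 11, 17, 6, 16, 19, 21]
end: lo=10, hi=10; v = [7, 14, 15, 18, 8, 13, 11, 17, 6, 16, 19, 21]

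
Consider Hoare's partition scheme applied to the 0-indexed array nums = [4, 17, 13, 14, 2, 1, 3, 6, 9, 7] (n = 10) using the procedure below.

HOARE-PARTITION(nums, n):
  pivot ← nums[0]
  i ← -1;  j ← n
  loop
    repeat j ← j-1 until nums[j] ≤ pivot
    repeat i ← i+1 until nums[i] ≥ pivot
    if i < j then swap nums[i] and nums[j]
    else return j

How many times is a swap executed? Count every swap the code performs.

pivot = nums[0] = 4; i = -1, j = 10
j→6 (nums[6]=3≤4), i→0 (nums[0]=4≥4); i<j, swap → [3, 17, 13, 14, 2, 1, 4, 6, 9, 7]
j→5 (nums[5]=1≤4), i→1 (nums[1]=17≥4); i<j, swap → [3, 1, 13, 14, 2, 17, 4, 6, 9, 7]
j→4 (nums[4]=2≤4), i→2 (nums[2]=13≥4); i<j, swap → [3, 1, 2, 14, 13, 17, 4, 6, 9, 7]
j→2, i→3; i≥j, return j=2. nums = [3, 1, 2, 14, 13, 17, 4, 6, 9, 7]

3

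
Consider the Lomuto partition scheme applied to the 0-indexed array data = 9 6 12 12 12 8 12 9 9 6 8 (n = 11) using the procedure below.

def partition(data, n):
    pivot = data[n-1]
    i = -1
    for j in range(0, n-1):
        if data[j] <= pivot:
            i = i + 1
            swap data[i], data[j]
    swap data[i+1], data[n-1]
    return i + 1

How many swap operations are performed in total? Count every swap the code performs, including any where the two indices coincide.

4

pivot=8, i=-1
j=0: 9>8, skip
j=1: 6≤8, i=0, swap(0,1) ⇒ 6 9 12 12 12 8 12 9 9 6 8
j=2: 12>8, skip
j=3: 12>8, skip
j=4: 12>8, skip
j=5: 8≤8, i=1, swap(1,5) ⇒ 6 8 12 12 12 9 12 9 9 6 8
j=6: 12>8, skip
j=7: 9>8, skip
j=8: 9>8, skip
j=9: 6≤8, i=2, swap(2,9) ⇒ 6 8 6 12 12 9 12 9 9 12 8
swap(3,10) ⇒ 6 8 6 8 12 9 12 9 9 12 12; return 3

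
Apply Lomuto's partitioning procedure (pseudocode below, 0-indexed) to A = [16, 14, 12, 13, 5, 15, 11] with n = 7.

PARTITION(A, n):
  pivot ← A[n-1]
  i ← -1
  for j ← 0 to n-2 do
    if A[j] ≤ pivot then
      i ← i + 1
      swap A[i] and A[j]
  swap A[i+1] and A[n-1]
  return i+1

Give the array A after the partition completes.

[5, 11, 12, 13, 16, 15, 14]

pivot = A[6] = 11; i = -1
j=0: A[0]=16 > 11 → no swap
j=1: A[1]=14 > 11 → no swap
j=2: A[2]=12 > 11 → no swap
j=3: A[3]=13 > 11 → no swap
j=4: A[4]=5 ≤ 11 → i=0, swap A[0],A[4] → [5, 14, 12, 13, 16, 15, 11]
j=5: A[5]=15 > 11 → no swap
final swap A[1],A[6] → [5, 11, 12, 13, 16, 15, 14]; return 1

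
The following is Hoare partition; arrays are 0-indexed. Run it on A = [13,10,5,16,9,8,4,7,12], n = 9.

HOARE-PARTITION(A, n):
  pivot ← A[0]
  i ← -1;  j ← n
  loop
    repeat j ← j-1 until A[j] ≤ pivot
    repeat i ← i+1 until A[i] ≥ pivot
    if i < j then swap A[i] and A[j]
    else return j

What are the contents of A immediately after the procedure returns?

[12,10,5,7,9,8,4,16,13]

pivot=13
j stops at 8 (12), i stops at 0 (13); swap ⇒ [12,10,5,16,9,8,4,7,13]
j stops at 7 (7), i stops at 3 (16); swap ⇒ [12,10,5,7,9,8,4,16,13]
j stops at 6, i stops at 7; i≥j ⇒ return 6. A=[12,10,5,7,9,8,4,16,13]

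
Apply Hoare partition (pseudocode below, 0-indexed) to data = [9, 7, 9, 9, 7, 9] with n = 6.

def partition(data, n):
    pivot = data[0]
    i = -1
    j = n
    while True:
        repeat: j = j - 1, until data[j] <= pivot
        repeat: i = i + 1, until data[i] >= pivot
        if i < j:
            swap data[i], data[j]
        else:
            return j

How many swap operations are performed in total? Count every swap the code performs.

pivot = data[0] = 9; i = -1, j = 6
j→5 (data[5]=9≤9), i→0 (data[0]=9≥9); i<j, swap → [9, 7, 9, 9, 7, 9]
j→4 (data[4]=7≤9), i→2 (data[2]=9≥9); i<j, swap → [9, 7, 7, 9, 9, 9]
j→3, i→3; i≥j, return j=3. data = [9, 7, 7, 9, 9, 9]

2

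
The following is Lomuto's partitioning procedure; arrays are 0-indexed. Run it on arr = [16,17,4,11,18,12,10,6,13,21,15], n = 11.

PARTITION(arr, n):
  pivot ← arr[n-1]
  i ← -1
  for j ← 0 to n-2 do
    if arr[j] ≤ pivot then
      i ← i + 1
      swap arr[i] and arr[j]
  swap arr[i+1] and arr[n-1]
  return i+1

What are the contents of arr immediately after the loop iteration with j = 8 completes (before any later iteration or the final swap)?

[4,11,12,10,6,13,17,18,16,21,15]

pivot=15, i=-1
j=0: 16>15, skip
j=1: 17>15, skip
j=2: 4≤15, i=0, swap(0,2) ⇒ [4,17,16,11,18,12,10,6,13,21,15]
j=3: 11≤15, i=1, swap(1,3) ⇒ [4,11,16,17,18,12,10,6,13,21,15]
j=4: 18>15, skip
j=5: 12≤15, i=2, swap(2,5) ⇒ [4,11,12,17,18,16,10,6,13,21,15]
j=6: 10≤15, i=3, swap(3,6) ⇒ [4,11,12,10,18,16,17,6,13,21,15]
j=7: 6≤15, i=4, swap(4,7) ⇒ [4,11,12,10,6,16,17,18,13,21,15]
j=8: 13≤15, i=5, swap(5,8) ⇒ [4,11,12,10,6,13,17,18,16,21,15]
(after j=8) arr = [4,11,12,10,6,13,17,18,16,21,15]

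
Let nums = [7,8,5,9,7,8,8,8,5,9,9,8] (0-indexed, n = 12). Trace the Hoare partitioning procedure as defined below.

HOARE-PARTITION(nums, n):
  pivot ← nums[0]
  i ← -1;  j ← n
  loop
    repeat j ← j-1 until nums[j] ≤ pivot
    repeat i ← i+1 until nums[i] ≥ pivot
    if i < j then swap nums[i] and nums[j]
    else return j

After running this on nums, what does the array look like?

pivot=7
j stops at 8 (5), i stops at 0 (7); swap ⇒ [5,8,5,9,7,8,8,8,7,9,9,8]
j stops at 4 (7), i stops at 1 (8); swap ⇒ [5,7,5,9,8,8,8,8,7,9,9,8]
j stops at 2, i stops at 3; i≥j ⇒ return 2. nums=[5,7,5,9,8,8,8,8,7,9,9,8]

[5,7,5,9,8,8,8,8,7,9,9,8]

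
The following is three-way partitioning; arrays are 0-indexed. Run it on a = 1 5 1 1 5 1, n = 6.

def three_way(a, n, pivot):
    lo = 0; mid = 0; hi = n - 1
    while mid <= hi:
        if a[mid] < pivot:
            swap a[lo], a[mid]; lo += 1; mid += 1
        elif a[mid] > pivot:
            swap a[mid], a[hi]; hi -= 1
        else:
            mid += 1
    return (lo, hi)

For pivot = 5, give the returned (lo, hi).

lo=0 mid=0 hi=5
1<5: swap(0,0), lo=1 mid=1 ⇒ 1 5 1 1 5 1
5=5: mid=2
1<5: swap(1,2), lo=2 mid=3 ⇒ 1 1 5 1 5 1
1<5: swap(2,3), lo=3 mid=4 ⇒ 1 1 1 5 5 1
5=5: mid=5
1<5: swap(3,5), lo=4 mid=6 ⇒ 1 1 1 1 5 5
done. lo=4 hi=5; a=1 1 1 1 5 5

(4, 5)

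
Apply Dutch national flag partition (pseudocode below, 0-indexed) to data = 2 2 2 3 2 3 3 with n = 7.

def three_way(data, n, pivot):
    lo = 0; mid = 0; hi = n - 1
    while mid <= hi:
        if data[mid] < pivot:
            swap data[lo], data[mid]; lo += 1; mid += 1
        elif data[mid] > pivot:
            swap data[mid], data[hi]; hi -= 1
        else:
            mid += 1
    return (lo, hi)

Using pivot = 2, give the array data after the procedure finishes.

2 2 2 2 3 3 3

lo=0 mid=0 hi=6
2=2: mid=1
2=2: mid=2
2=2: mid=3
3>2: swap(3,6), hi=5 ⇒ 2 2 2 3 2 3 3
3>2: swap(3,5), hi=4 ⇒ 2 2 2 3 2 3 3
3>2: swap(3,4), hi=3 ⇒ 2 2 2 2 3 3 3
2=2: mid=4
done. lo=0 hi=3; data=2 2 2 2 3 3 3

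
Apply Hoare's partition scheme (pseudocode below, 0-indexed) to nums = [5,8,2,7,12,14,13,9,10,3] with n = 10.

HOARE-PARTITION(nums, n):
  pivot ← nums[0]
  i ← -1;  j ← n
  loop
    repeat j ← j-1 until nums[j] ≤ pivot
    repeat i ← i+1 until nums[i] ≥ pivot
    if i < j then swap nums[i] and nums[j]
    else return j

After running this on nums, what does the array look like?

[3,2,8,7,12,14,13,9,10,5]

pivot=5
j stops at 9 (3), i stops at 0 (5); swap ⇒ [3,8,2,7,12,14,13,9,10,5]
j stops at 2 (2), i stops at 1 (8); swap ⇒ [3,2,8,7,12,14,13,9,10,5]
j stops at 1, i stops at 2; i≥j ⇒ return 1. nums=[3,2,8,7,12,14,13,9,10,5]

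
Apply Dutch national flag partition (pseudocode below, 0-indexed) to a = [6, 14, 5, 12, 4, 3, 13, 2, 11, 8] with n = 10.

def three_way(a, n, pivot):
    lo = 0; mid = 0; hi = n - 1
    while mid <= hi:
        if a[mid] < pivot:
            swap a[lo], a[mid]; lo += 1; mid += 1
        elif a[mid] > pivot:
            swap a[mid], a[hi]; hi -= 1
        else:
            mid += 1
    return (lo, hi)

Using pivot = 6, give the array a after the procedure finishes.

[2, 5, 3, 4, 6, 13, 12, 11, 8, 14]

lo=0 mid=0 hi=9
6=6: mid=1
14>6: swap(1,9), hi=8 ⇒ [6, 8, 5, 12, 4, 3, 13, 2, 11, 14]
8>6: swap(1,8), hi=7 ⇒ [6, 11, 5, 12, 4, 3, 13, 2, 8, 14]
11>6: swap(1,7), hi=6 ⇒ [6, 2, 5, 12, 4, 3, 13, 11, 8, 14]
2<6: swap(0,1), lo=1 mid=2 ⇒ [2, 6, 5, 12, 4, 3, 13, 11, 8, 14]
5<6: swap(1,2), lo=2 mid=3 ⇒ [2, 5, 6, 12, 4, 3, 13, 11, 8, 14]
12>6: swap(3,6), hi=5 ⇒ [2, 5, 6, 13, 4, 3, 12, 11, 8, 14]
13>6: swap(3,5), hi=4 ⇒ [2, 5, 6, 3, 4, 13, 12, 11, 8, 14]
3<6: swap(2,3), lo=3 mid=4 ⇒ [2, 5, 3, 6, 4, 13, 12, 11, 8, 14]
4<6: swap(3,4), lo=4 mid=5 ⇒ [2, 5, 3, 4, 6, 13, 12, 11, 8, 14]
done. lo=4 hi=4; a=[2, 5, 3, 4, 6, 13, 12, 11, 8, 14]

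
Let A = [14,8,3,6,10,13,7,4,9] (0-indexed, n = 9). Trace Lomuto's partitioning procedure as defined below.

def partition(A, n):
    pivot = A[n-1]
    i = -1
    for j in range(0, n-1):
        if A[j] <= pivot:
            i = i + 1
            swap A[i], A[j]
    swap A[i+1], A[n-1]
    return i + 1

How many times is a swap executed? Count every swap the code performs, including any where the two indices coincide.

pivot=9, i=-1
j=0: 14>9, skip
j=1: 8≤9, i=0, swap(0,1) ⇒ [8,14,3,6,10,13,7,4,9]
j=2: 3≤9, i=1, swap(1,2) ⇒ [8,3,14,6,10,13,7,4,9]
j=3: 6≤9, i=2, swap(2,3) ⇒ [8,3,6,14,10,13,7,4,9]
j=4: 10>9, skip
j=5: 13>9, skip
j=6: 7≤9, i=3, swap(3,6) ⇒ [8,3,6,7,10,13,14,4,9]
j=7: 4≤9, i=4, swap(4,7) ⇒ [8,3,6,7,4,13,14,10,9]
swap(5,8) ⇒ [8,3,6,7,4,9,14,10,13]; return 5

6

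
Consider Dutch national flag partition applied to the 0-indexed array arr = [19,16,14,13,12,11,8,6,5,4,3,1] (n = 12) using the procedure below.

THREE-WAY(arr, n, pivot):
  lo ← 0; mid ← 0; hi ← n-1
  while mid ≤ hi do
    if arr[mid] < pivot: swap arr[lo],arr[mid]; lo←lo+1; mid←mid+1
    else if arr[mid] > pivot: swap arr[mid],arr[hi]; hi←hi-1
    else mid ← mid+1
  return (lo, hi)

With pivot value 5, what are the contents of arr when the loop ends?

pivot = 5; lo=0, mid=0, hi=11
arr[mid]=19>5: swap arr[0],arr[11]; hi=10 → [1,16,14,13,12,11,8,6,5,4,3,19]
arr[mid]=1<5: swap arr[0],arr[0]; lo=1,mid=1 → [1,16,14,13,12,11,8,6,5,4,3,19]
arr[mid]=16>5: swap arr[1],arr[10]; hi=9 → [1,3,14,13,12,11,8,6,5,4,16,19]
arr[mid]=3<5: swap arr[1],arr[1]; lo=2,mid=2 → [1,3,14,13,12,11,8,6,5,4,16,19]
arr[mid]=14>5: swap arr[2],arr[9]; hi=8 → [1,3,4,13,12,11,8,6,5,14,16,19]
arr[mid]=4<5: swap arr[2],arr[2]; lo=3,mid=3 → [1,3,4,13,12,11,8,6,5,14,16,19]
arr[mid]=13>5: swap arr[3],arr[8]; hi=7 → [1,3,4,5,12,11,8,6,13,14,16,19]
arr[mid]=5=5: mid=4
arr[mid]=12>5: swap arr[4],arr[7]; hi=6 → [1,3,4,5,6,11,8,12,13,14,16,19]
arr[mid]=6>5: swap arr[4],arr[6]; hi=5 → [1,3,4,5,8,11,6,12,13,14,16,19]
arr[mid]=8>5: swap arr[4],arr[5]; hi=4 → [1,3,4,5,11,8,6,12,13,14,16,19]
arr[mid]=11>5: swap arr[4],arr[4]; hi=3 → [1,3,4,5,11,8,6,12,13,14,16,19]
end: lo=3, hi=3; arr = [1,3,4,5,11,8,6,12,13,14,16,19]

[1,3,4,5,11,8,6,12,13,14,16,19]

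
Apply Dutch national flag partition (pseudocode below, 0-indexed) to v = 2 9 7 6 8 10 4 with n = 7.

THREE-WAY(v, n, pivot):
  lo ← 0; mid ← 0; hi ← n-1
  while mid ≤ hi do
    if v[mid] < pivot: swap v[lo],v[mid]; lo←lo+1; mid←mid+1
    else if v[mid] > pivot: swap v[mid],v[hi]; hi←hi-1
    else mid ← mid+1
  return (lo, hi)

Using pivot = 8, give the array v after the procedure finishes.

2 4 7 6 8 10 9

lo=0 mid=0 hi=6
2<8: swap(0,0), lo=1 mid=1 ⇒ 2 9 7 6 8 10 4
9>8: swap(1,6), hi=5 ⇒ 2 4 7 6 8 10 9
4<8: swap(1,1), lo=2 mid=2 ⇒ 2 4 7 6 8 10 9
7<8: swap(2,2), lo=3 mid=3 ⇒ 2 4 7 6 8 10 9
6<8: swap(3,3), lo=4 mid=4 ⇒ 2 4 7 6 8 10 9
8=8: mid=5
10>8: swap(5,5), hi=4 ⇒ 2 4 7 6 8 10 9
done. lo=4 hi=4; v=2 4 7 6 8 10 9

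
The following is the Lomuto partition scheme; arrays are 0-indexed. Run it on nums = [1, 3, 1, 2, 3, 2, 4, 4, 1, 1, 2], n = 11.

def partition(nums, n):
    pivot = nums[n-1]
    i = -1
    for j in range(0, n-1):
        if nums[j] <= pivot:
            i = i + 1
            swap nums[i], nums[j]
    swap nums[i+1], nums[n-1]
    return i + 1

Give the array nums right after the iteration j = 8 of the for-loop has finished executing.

[1, 1, 2, 2, 1, 3, 4, 4, 3, 1, 2]

pivot = nums[10] = 2; i = -1
j=0: nums[0]=1 ≤ 2 → i=0, swap nums[0],nums[0] (no change) → [1, 3, 1, 2, 3, 2, 4, 4, 1, 1, 2]
j=1: nums[1]=3 > 2 → no swap
j=2: nums[2]=1 ≤ 2 → i=1, swap nums[1],nums[2] → [1, 1, 3, 2, 3, 2, 4, 4, 1, 1, 2]
j=3: nums[3]=2 ≤ 2 → i=2, swap nums[2],nums[3] → [1, 1, 2, 3, 3, 2, 4, 4, 1, 1, 2]
j=4: nums[4]=3 > 2 → no swap
j=5: nums[5]=2 ≤ 2 → i=3, swap nums[3],nums[5] → [1, 1, 2, 2, 3, 3, 4, 4, 1, 1, 2]
j=6: nums[6]=4 > 2 → no swap
j=7: nums[7]=4 > 2 → no swap
j=8: nums[8]=1 ≤ 2 → i=4, swap nums[4],nums[8] → [1, 1, 2, 2, 1, 3, 4, 4, 3, 1, 2]
(after j=8) nums = [1, 1, 2, 2, 1, 3, 4, 4, 3, 1, 2]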